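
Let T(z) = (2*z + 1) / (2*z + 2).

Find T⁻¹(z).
Set w = T(z) = (2*z + 1) / (2*z + 2) and solve for z:
  w*(2*z + 2) = 2*z + 1
  2*w + z*(2*w - 2) - 1 = 0
  z*(2*w - 2) = 1 - 2*w
  z = (2*w - 1)/(2 - 2*w)
Renaming the variable, T⁻¹(z) = (2*z - 1)/(-2*z + 2) = (-2*z + 1)/(2*z - 2).
(Check: ad - bc = 2 ≠ 0, so T is invertible.)

Final answer: (-2*z + 1)/(2*z - 2)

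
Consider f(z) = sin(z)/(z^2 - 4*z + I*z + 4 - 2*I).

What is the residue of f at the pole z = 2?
-I*sin(2)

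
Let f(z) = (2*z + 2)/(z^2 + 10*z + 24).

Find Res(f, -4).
-3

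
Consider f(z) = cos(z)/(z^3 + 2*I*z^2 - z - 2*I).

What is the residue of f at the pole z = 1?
(1/10 - I/5)*cos(1)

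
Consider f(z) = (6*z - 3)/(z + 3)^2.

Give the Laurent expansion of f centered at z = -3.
Put w = z - (-3), i.e. z = w - 3. The denominator is w^2, so it suffices to rewrite the numerator in powers of w.

P(z) = 6*z - 3
P(w - 3) = -21 + 6*w

Dividing each term by w^2:
  f = -21/w^2 + 6/w

Substituting back w = z + 3:
  f(z) = -21/(z + 3)^2 + 6/(z + 3)

The series is finite because the numerator is a polynomial; the negative powers form the principal part, and the coefficient of 1/(z + 3) gives Res(f, -3) = 6.

Final answer: -21/(z + 3)^2 + 6/(z + 3)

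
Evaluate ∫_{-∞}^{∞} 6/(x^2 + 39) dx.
Let f(z) = 6/(z^2 + 39). The denominator has no real zeros and deg Q - deg P = 2 ≥ 2, so the integral of f over the upper semicircle |z| = R tends to 0 as R → ∞. Closing the contour in the upper half-plane,
  ∫_{-∞}^{∞} f(x) dx = 2πi · Σ Res(f, z_k)  over the poles with Im z_k > 0.

Zeros of the denominator: z^2 + 39 = 0 gives z = ±sqrt(39)*I.
Upper half-plane: z = sqrt(39)*I (simple).

Each pole is a simple zero of Q(z) = z^2 + 39, so Res(f, z₀) = P(z₀)/Q'(z₀) with P(z) = 6, Q'(z) = 2*z:
  Res(f, sqrt(39)*I) = (6)/(2*sqrt(39)*I) = -sqrt(39)*I/13

∫_{-∞}^{∞} f(x) dx = 2πi · (-sqrt(39)*I/13) = 2*sqrt(39)*pi/13

Final answer: 2*sqrt(39)*pi/13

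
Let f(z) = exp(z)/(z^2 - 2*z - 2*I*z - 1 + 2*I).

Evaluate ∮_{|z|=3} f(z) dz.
By the residue theorem, ∮_C f(z) dz = 2πi · (sum of the residues of f at the poles inside |z| = 3).

The denominator factors as (z - 2 - I)*(z - I), so the singularities of f are simple poles at z = 2 + I, z = I.
  |2 + I|² = 5 < 9 = 3², so this pole is inside the contour.
  |I|² = 1 < 9 = 3², so this pole is inside the contour.

With P(z) = exp(z) and Q(z) = z^2 - 2*z - 2*I*z - 1 + 2*I, each pole is simple, so Res(f, z₀) = P(z₀)/Q'(z₀) with Q'(z) = 2*z - 2 - 2*I.
  Res(f, 2 + I) = P(2 + I)/Q'(2 + I) = (exp(2 + I))/(2) = exp(2 + I)/2
  Res(f, I) = P(I)/Q'(I) = (exp(I))/(-2) = -exp(I)/2

Sum of residues inside C: -exp(I)/2 + exp(2 + I)/2
∮_C f(z) dz = 2πi · (-exp(I)/2 + exp(2 + I)/2) = -I*pi*exp(I) + I*pi*exp(2 + I)

Final answer: -I*pi*exp(I) + I*pi*exp(2 + I)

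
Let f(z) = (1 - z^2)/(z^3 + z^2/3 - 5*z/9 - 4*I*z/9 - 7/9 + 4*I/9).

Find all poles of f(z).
The singularities of f are the zeros of the denominator. Factoring,
  z^3 + z^2/3 - 5*z/9 - 4*I*z/9 - 7/9 + 4*I/9 = (z - 1)*(z + 1/3 - 2*I/3)*(z + 1 + 2*I/3)
so the candidates are z = 1, z = -1/3 + 2*I/3, z = -1 - 2*I/3.

Check the numerator P(z) = 1 - z^2 at each one:
  P(1) = 0, so the factor (z - 1) cancels and z = 1 is only a removable singularity, not a pole.
  P(-1/3 + 2*I/3) = 4/3 + 4*I/9 ≠ 0, so z = -1/3 + 2*I/3 is a (simple) pole.
  P(-1 - 2*I/3) = 4/9 - 4*I/3 ≠ 0, so z = -1 - 2*I/3 is a (simple) pole.

Poles of f: {-1 - 2*I/3, -1/3 + 2*I/3}

Final answer: {-1 - 2*I/3, -1/3 + 2*I/3}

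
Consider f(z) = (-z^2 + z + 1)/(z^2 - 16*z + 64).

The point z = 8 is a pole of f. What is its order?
2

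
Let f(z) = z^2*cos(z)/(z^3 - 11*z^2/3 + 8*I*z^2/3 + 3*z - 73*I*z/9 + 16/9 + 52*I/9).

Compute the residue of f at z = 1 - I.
Write f(z) = P(z)/Q(z) with P(z) = z^2*cos(z) and Q(z) = z^3 - 11*z^2/3 + 8*I*z^2/3 + 3*z - 73*I*z/9 + 16/9 + 52*I/9.
The denominator factors as Q(z) = (z - 2/3 + 2*I)*(z - 1 + I)*(z - 2 - I/3), so z = 1 - I is a simple zero of Q and P is analytic there; z = 1 - I is therefore a simple pole and
  Res(f, z₀) = P(z₀)/Q'(z₀).

Q'(z) = 3*z^2 - 22*z/3 + 16*I*z/3 + 3 - 73*I/9, so Q'(1 - I) = 1 - 13*I/9.
P(1 - I) = -2*I*cos(1 - I).

Res(f, 1 - I) = (-2*I*cos(1 - I))/(1 - 13*I/9) = (117/125 - 81*I/125)*cos(1 - I)

Final answer: (117/125 - 81*I/125)*cos(1 - I)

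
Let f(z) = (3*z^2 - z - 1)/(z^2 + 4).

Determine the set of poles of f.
The singularities of f are the zeros of the denominator. Factoring,
  z^2 + 4 = (z - 2*I)*(z + 2*I)
so the candidates are z = 2*I, z = -2*I.

Check the numerator P(z) = 3*z^2 - z - 1 at each one:
  P(2*I) = -13 - 2*I ≠ 0, so z = 2*I is a (simple) pole.
  P(-2*I) = -13 + 2*I ≠ 0, so z = -2*I is a (simple) pole.

Poles of f: {-2*I, 2*I}

Final answer: {-2*I, 2*I}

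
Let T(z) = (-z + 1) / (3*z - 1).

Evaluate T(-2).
Substitute z = -2:
  numerator:   -(-2) + 1 = 3
  denominator: 3*(-2) - 1 = -7
T(-2) = (3)/(-7) = -3/7

Final answer: -3/7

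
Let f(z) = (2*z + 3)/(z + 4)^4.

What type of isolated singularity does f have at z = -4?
Write f(z) = g(z)/(z + 4)^4 with g(z) = 2*z + 3.
g is entire and g(-4) = -5 ≠ 0, so no factor of (z + 4) cancels: the Laurent expansion of f about z = -4 starts at the power -4, i.e. lim_{z→z₀} (z - z₀)^4 f(z) = -5 is finite and nonzero.
So z = -4 is a pole of order 4.

Final answer: pole of order 4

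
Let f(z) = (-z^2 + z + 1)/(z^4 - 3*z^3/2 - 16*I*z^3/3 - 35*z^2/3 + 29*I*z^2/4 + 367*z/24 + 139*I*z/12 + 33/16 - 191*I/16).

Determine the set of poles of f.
{-3/2 + 3*I/2, 1/2 + 2*I, 1 + 3*I/2, 3/2 + I/3}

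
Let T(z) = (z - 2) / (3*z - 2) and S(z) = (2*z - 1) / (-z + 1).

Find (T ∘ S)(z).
(T ∘ S)(z) = T(S(z)) = ((1)*S(z) + (-2))/((3)*S(z) + (-2)). Multiply numerator and denominator by -z + 1:
  numerator:   (1)*(2*z - 1) + (-2)*(-z + 1) = 4*z - 3
  denominator: (3)*(2*z - 1) + (-2)*(-z + 1) = 8*z - 5
(T ∘ S)(z) = (4*z - 3)/(8*z - 5)

Final answer: (4*z - 3)/(8*z - 5)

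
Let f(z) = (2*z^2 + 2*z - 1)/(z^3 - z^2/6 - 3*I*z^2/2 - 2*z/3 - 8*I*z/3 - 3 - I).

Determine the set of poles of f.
The singularities of f are the zeros of the denominator. Factoring,
  z^3 - z^2/6 - 3*I*z^2/2 - 2*z/3 - 8*I*z/3 - 3 - I = (z + 1/3 - I)*(z - 3/2 - 3*I/2)*(z + 1 + I)
so the candidates are z = -1/3 + I, z = 3/2 + 3*I/2, z = -1 - I.

Check the numerator P(z) = 2*z^2 + 2*z - 1 at each one:
  P(-1/3 + I) = -31/9 + 2*I/3 ≠ 0, so z = -1/3 + I is a (simple) pole.
  P(3/2 + 3*I/2) = 2 + 12*I ≠ 0, so z = 3/2 + 3*I/2 is a (simple) pole.
  P(-1 - I) = -3 + 2*I ≠ 0, so z = -1 - I is a (simple) pole.

Poles of f: {-1 - I, -1/3 + I, 3/2 + 3*I/2}

Final answer: {-1 - I, -1/3 + I, 3/2 + 3*I/2}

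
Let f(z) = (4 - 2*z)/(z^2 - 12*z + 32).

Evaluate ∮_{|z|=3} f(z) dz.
By the residue theorem, ∮_C f(z) dz = 2πi · (sum of the residues of f at the poles inside |z| = 3).

The denominator factors as (z - 8)*(z - 4), so the singularities of f are simple poles at z = 8, z = 4.
  |8|² = 64 > 9 = 3², so this pole is outside the contour.
  |4|² = 16 > 9 = 3², so this pole is outside the contour.

No pole lies inside the contour, so f is analytic on and inside C and the integral is 0 (Cauchy's theorem).

Final answer: 0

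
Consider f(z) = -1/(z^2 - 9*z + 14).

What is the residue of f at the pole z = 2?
Write f(z) = P(z)/Q(z) with P(z) = -1 and Q(z) = z^2 - 9*z + 14.
The denominator factors as Q(z) = (z - 2)*(z - 7), so z = 2 is a simple zero of Q and P is analytic there; z = 2 is therefore a simple pole and
  Res(f, z₀) = P(z₀)/Q'(z₀).

Q'(z) = 2*z - 9, so Q'(2) = -5.
P(2) = -1.

Res(f, 2) = (-1)/(-5) = 1/5

Final answer: 1/5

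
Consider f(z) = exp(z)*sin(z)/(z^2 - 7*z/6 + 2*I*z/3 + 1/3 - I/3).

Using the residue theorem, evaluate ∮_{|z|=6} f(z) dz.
By the residue theorem, ∮_C f(z) dz = 2πi · (sum of the residues of f at the poles inside |z| = 6).

The denominator factors as (z - 2/3 + 2*I/3)*(z - 1/2), so the singularities of f are simple poles at z = 2/3 - 2*I/3, z = 1/2.
  |2/3 - 2*I/3|² = 8/9 < 36 = 6², so this pole is inside the contour.
  |1/2|² = 1/4 < 36 = 6², so this pole is inside the contour.

With P(z) = exp(z)*sin(z) and Q(z) = z^2 - 7*z/6 + 2*I*z/3 + 1/3 - I/3, each pole is simple, so Res(f, z₀) = P(z₀)/Q'(z₀) with Q'(z) = 2*z - 7/6 + 2*I/3.
  Res(f, 2/3 - 2*I/3) = P(2/3 - 2*I/3)/Q'(2/3 - 2*I/3) = (exp(2/3 - 2*I/3)*sin(2/3 - 2*I/3))/(1/6 - 2*I/3) = (6/17 + 24*I/17)*exp(2/3 - 2*I/3)*sin(2/3 - 2*I/3)
  Res(f, 1/2) = P(1/2)/Q'(1/2) = (exp(1/2)*sin(1/2))/(-1/6 + 2*I/3) = (-6/17 - 24*I/17)*exp(1/2)*sin(1/2)

Sum of residues inside C: (-6/17 - 24*I/17)*exp(1/2)*sin(1/2) + (6/17 + 24*I/17)*exp(2/3 - 2*I/3)*sin(2/3 - 2*I/3)
∮_C f(z) dz = 2πi · ((-6/17 - 24*I/17)*exp(1/2)*sin(1/2) + (6/17 + 24*I/17)*exp(2/3 - 2*I/3)*sin(2/3 - 2*I/3)) = pi*(48/17 - 12*I/17)*exp(1/2)*sin(1/2) + pi*(-48/17 + 12*I/17)*exp(2/3 - 2*I/3)*sin(2/3 - 2*I/3)

Final answer: pi*(48/17 - 12*I/17)*exp(1/2)*sin(1/2) + pi*(-48/17 + 12*I/17)*exp(2/3 - 2*I/3)*sin(2/3 - 2*I/3)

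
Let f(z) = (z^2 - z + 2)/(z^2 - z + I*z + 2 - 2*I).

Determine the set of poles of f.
The singularities of f are the zeros of the denominator. Factoring,
  z^2 - z + I*z + 2 - 2*I = (z + 2*I)*(z - 1 - I)
so the candidates are z = -2*I, z = 1 + I.

Check the numerator P(z) = z^2 - z + 2 at each one:
  P(-2*I) = -2 + 2*I ≠ 0, so z = -2*I is a (simple) pole.
  P(1 + I) = 1 + I ≠ 0, so z = 1 + I is a (simple) pole.

Poles of f: {-2*I, 1 + I}

Final answer: {-2*I, 1 + I}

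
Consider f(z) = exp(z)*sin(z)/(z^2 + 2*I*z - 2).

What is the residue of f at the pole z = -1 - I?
Write f(z) = P(z)/Q(z) with P(z) = exp(z)*sin(z) and Q(z) = z^2 + 2*I*z - 2.
The denominator factors as Q(z) = (z - 1 + I)*(z + 1 + I), so z = -1 - I is a simple zero of Q and P is analytic there; z = -1 - I is therefore a simple pole and
  Res(f, z₀) = P(z₀)/Q'(z₀).

Q'(z) = 2*z + 2*I, so Q'(-1 - I) = -2.
P(-1 - I) = -exp(-1 - I)*sin(1 + I).

Res(f, -1 - I) = (-exp(-1 - I)*sin(1 + I))/(-2) = exp(-1 - I)*sin(1 + I)/2

Final answer: exp(-1 - I)*sin(1 + I)/2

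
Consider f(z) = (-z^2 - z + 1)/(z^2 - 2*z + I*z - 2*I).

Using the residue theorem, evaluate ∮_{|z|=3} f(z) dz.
pi*(-2 - 6*I)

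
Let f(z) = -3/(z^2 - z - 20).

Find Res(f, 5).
-1/3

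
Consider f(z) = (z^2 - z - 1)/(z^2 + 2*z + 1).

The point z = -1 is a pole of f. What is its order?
Factor the denominator:
  z^2 + 2*z + 1 = (z + 1)^2

The numerator P(z) = z^2 - z - 1 has P(-1) = 1 ≠ 0, so no factor of (z + 1) cancels.
Near z = -1 we can therefore write f(z) = g(z)/(z + 1)^2 with g analytic at -1 and g(-1) ≠ 0 (g is just the numerator).

Hence z = -1 is a pole of order 2.

Final answer: 2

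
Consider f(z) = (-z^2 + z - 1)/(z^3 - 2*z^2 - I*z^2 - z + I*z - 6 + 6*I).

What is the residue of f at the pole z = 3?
Write f(z) = P(z)/Q(z) with P(z) = -z^2 + z - 1 and Q(z) = z^3 - 2*z^2 - I*z^2 - z + I*z - 6 + 6*I.
The denominator factors as Q(z) = (z - 3)*(z + 1 + I)*(z - 2*I), so z = 3 is a simple zero of Q and P is analytic there; z = 3 is therefore a simple pole and
  Res(f, z₀) = P(z₀)/Q'(z₀).

Q'(z) = 3*z^2 - 4*z - 2*I*z - 1 + I, so Q'(3) = 14 - 5*I.
P(3) = -7.

Res(f, 3) = (-7)/(14 - 5*I) = -98/221 - 35*I/221

Final answer: -98/221 - 35*I/221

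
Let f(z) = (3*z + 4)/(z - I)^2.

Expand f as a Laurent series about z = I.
Put w = z - (I), i.e. z = w + I. The denominator is w^2, so it suffices to rewrite the numerator in powers of w.

P(z) = 3*z + 4
P(w + I) = 4 + 3*I + 3*w

Dividing each term by w^2:
  f = (4 + 3*I)/w^2 + 3/w

Substituting back w = z - I:
  f(z) = (4 + 3*I)/(z - I)^2 + 3/(z - I)

The series is finite because the numerator is a polynomial; the negative powers form the principal part, and the coefficient of 1/(z - I) gives Res(f, I) = 3.

Final answer: (4 + 3*I)/(z - I)^2 + 3/(z - I)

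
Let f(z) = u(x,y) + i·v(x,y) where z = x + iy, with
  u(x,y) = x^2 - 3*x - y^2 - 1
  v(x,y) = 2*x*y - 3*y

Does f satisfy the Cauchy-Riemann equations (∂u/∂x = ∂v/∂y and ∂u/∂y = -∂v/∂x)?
∂u/∂x = 2*x - 3
∂v/∂y = 2*x - 3
∂u/∂y = -2*y
∂v/∂x = 2*y
∂u/∂x = ∂v/∂y and ∂u/∂y = -∂v/∂x hold identically; f is analytic.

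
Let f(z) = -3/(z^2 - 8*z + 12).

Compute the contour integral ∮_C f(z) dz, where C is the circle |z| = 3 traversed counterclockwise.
3*I*pi/2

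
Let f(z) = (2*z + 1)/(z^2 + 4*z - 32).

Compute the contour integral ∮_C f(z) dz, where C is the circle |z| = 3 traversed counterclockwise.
By the residue theorem, ∮_C f(z) dz = 2πi · (sum of the residues of f at the poles inside |z| = 3).

The denominator factors as (z + 8)*(z - 4), so the singularities of f are simple poles at z = -8, z = 4.
  |-8|² = 64 > 9 = 3², so this pole is outside the contour.
  |4|² = 16 > 9 = 3², so this pole is outside the contour.

No pole lies inside the contour, so f is analytic on and inside C and the integral is 0 (Cauchy's theorem).

Final answer: 0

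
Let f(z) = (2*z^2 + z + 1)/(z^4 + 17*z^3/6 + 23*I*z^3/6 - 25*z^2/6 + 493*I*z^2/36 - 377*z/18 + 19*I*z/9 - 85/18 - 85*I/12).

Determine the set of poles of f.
The singularities of f are the zeros of the denominator. Factoring,
  z^4 + 17*z^3/6 + 23*I*z^3/6 - 25*z^2/6 + 493*I*z^2/36 - 377*z/18 + 19*I*z/9 - 85/18 - 85*I/12 = (z + 1/3 + I/2)*(z - 1 + 2*I)*(z + 1/2 + 2*I)*(z + 3 - 2*I/3)
so the candidates are z = -1/3 - I/2, z = 1 - 2*I, z = -1/2 - 2*I, z = -3 + 2*I/3.

Check the numerator P(z) = 2*z^2 + z + 1 at each one:
  P(-1/3 - I/2) = 7/18 + I/6 ≠ 0, so z = -1/3 - I/2 is a (simple) pole.
  P(1 - 2*I) = -4 - 10*I ≠ 0, so z = 1 - 2*I is a (simple) pole.
  P(-1/2 - 2*I) = -7 + 2*I ≠ 0, so z = -1/2 - 2*I is a (simple) pole.
  P(-3 + 2*I/3) = 136/9 - 22*I/3 ≠ 0, so z = -3 + 2*I/3 is a (simple) pole.

Poles of f: {-3 + 2*I/3, -1/2 - 2*I, -1/3 - I/2, 1 - 2*I}

Final answer: {-3 + 2*I/3, -1/2 - 2*I, -1/3 - I/2, 1 - 2*I}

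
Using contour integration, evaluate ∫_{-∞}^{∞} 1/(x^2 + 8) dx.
Let f(z) = 1/(z^2 + 8). The denominator has no real zeros and deg Q - deg P = 2 ≥ 2, so the integral of f over the upper semicircle |z| = R tends to 0 as R → ∞. Closing the contour in the upper half-plane,
  ∫_{-∞}^{∞} f(x) dx = 2πi · Σ Res(f, z_k)  over the poles with Im z_k > 0.

Zeros of the denominator: z^2 + 8 = 0 gives z = ±2*sqrt(2)*I.
Upper half-plane: z = 2*sqrt(2)*I (simple).

Each pole is a simple zero of Q(z) = z^2 + 8, so Res(f, z₀) = P(z₀)/Q'(z₀) with P(z) = 1, Q'(z) = 2*z:
  Res(f, 2*sqrt(2)*I) = (1)/(4*sqrt(2)*I) = -sqrt(2)*I/8

∫_{-∞}^{∞} f(x) dx = 2πi · (-sqrt(2)*I/8) = sqrt(2)*pi/4

Final answer: sqrt(2)*pi/4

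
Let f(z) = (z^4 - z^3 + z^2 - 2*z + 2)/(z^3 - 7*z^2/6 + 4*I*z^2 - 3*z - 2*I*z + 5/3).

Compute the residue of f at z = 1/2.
-2337/9028 - 342*I/2257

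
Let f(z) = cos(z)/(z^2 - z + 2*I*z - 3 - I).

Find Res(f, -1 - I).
Write f(z) = P(z)/Q(z) with P(z) = cos(z) and Q(z) = z^2 - z + 2*I*z - 3 - I.
The denominator factors as Q(z) = (z + 1 + I)*(z - 2 + I), so z = -1 - I is a simple zero of Q and P is analytic there; z = -1 - I is therefore a simple pole and
  Res(f, z₀) = P(z₀)/Q'(z₀).

Q'(z) = 2*z - 1 + 2*I, so Q'(-1 - I) = -3.
P(-1 - I) = cos(1 + I).

Res(f, -1 - I) = (cos(1 + I))/(-3) = -cos(1 + I)/3

Final answer: -cos(1 + I)/3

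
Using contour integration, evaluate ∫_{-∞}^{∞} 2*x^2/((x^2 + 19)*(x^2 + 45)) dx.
Let f(z) = 2*z^2/((z^2 + 19)*(z^2 + 45)). The denominator has no real zeros and deg Q - deg P = 2 ≥ 2, so the integral of f over the upper semicircle |z| = R tends to 0 as R → ∞. Closing the contour in the upper half-plane,
  ∫_{-∞}^{∞} f(x) dx = 2πi · Σ Res(f, z_k)  over the poles with Im z_k > 0.

Zeros of the denominator: z^2 + 19 = 0 gives z = ±sqrt(19)*I; z^2 + 45 = 0 gives z = ±3*sqrt(5)*I.
Upper half-plane: z = sqrt(19)*I, z = 3*sqrt(5)*I (simple).

Each pole is a simple zero of Q(z) = z^4 + 64*z^2 + 855, so Res(f, z₀) = P(z₀)/Q'(z₀) with P(z) = 2*z^2, Q'(z) = 4*z^3 + 128*z:
  Res(f, sqrt(19)*I) = (-38)/(52*sqrt(19)*I) = sqrt(19)*I/26
  Res(f, 3*sqrt(5)*I) = (-90)/(-156*sqrt(5)*I) = -3*sqrt(5)*I/26

Sum of residues: I*(-3*sqrt(5) + sqrt(19))/26
∫_{-∞}^{∞} f(x) dx = 2πi · (I*(-3*sqrt(5) + sqrt(19))/26) = pi*(-sqrt(19) + 3*sqrt(5))/13

Final answer: pi*(-sqrt(19) + 3*sqrt(5))/13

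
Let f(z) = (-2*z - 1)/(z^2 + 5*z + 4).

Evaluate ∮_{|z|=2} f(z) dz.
By the residue theorem, ∮_C f(z) dz = 2πi · (sum of the residues of f at the poles inside |z| = 2).

The denominator factors as (z + 4)*(z + 1), so the singularities of f are simple poles at z = -4, z = -1.
  |-4|² = 16 > 4 = 2², so this pole is outside the contour.
  |-1|² = 1 < 4 = 2², so this pole is inside the contour.

With P(z) = -2*z - 1 and Q(z) = z^2 + 5*z + 4, each pole is simple, so Res(f, z₀) = P(z₀)/Q'(z₀) with Q'(z) = 2*z + 5.
  Res(f, -1) = P(-1)/Q'(-1) = (1)/(3) = 1/3

∮_C f(z) dz = 2πi · (1/3) = 2*I*pi/3

Final answer: 2*I*pi/3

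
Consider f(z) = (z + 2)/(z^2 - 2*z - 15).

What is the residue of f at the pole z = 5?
7/8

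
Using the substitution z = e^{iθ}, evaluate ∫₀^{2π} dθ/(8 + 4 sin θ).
sqrt(3)*pi/6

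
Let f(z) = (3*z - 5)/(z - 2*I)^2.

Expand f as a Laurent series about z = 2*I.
(-5 + 6*I)/(z - 2*I)^2 + 3/(z - 2*I)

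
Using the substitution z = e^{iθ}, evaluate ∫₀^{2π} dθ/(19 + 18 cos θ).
Let J = ∫₀^{2π} dθ/(19 + 18 cos θ).
Put z = e^{iθ}: then cos θ = (z + 1/z)/2, dθ = dz/(iz), and z runs once counterclockwise around |z| = 1:
  J = ∮_{|z|=1} 1/(19 + 18*(z + 1/z)/2) · dz/(iz) = (2/i) ∮_{|z|=1} dz/(18*z^2 + 38*z + 18).
The roots of 18*z^2 + 38*z + 18 are z = (-19 ± sqrt(19^2 - 18^2))/18, with sqrt(37) = sqrt(37); their product is 1, so only z₊ = -19/18 + sqrt(37)/18 lies inside the unit circle (z₋ = -19/18 - sqrt(37)/18 lies outside).
z₊ is a simple zero of q(z) = 18*z^2 + 38*z + 18, so Res(1/q, z₊) = 1/q'(z₊) with q'(z) = 36*z + 38; and q'(z₊) = 18*(z₊ - z₋) = 2*sqrt(37).
Therefore J = (2/i) · 2πi · 1/(2*sqrt(37)) = 2*pi/(sqrt(37)) = 2*sqrt(37)*pi/37

Final answer: 2*sqrt(37)*pi/37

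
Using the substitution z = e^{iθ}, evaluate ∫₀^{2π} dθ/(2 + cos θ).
Let J = ∫₀^{2π} dθ/(2 + cos θ).
Put z = e^{iθ}: then cos θ = (z + 1/z)/2, dθ = dz/(iz), and z runs once counterclockwise around |z| = 1:
  J = ∮_{|z|=1} 1/(2 + (z + 1/z)/2) · dz/(iz) = (2/i) ∮_{|z|=1} dz/(z^2 + 4*z + 1).
The roots of z^2 + 4*z + 1 are z = (-2 ± sqrt(2^2 - 1^2)), with sqrt(3) = sqrt(3); their product is 1, so only z₊ = -2 + sqrt(3) lies inside the unit circle (z₋ = -2 - sqrt(3) lies outside).
z₊ is a simple zero of q(z) = z^2 + 4*z + 1, so Res(1/q, z₊) = 1/q'(z₊) with q'(z) = 2*z + 4; and q'(z₊) = (z₊ - z₋) = 2*sqrt(3).
Therefore J = (2/i) · 2πi · 1/(2*sqrt(3)) = 2*pi/(sqrt(3)) = 2*sqrt(3)*pi/3

Final answer: 2*sqrt(3)*pi/3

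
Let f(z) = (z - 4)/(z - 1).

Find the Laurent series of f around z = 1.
-3/(z - 1) + 1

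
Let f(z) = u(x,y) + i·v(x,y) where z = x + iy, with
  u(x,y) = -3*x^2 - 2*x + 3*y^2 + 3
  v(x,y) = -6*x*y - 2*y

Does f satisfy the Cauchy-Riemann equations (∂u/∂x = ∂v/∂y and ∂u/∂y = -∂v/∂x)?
∂u/∂x = -6*x - 2
∂v/∂y = -6*x - 2
∂u/∂y = 6*y
∂v/∂x = -6*y
∂u/∂x = ∂v/∂y and ∂u/∂y = -∂v/∂x hold identically; f is analytic.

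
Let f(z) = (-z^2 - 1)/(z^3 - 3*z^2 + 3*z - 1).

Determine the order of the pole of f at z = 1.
3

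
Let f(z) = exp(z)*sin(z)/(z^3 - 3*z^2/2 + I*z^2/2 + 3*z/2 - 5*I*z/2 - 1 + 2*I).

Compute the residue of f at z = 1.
Write f(z) = P(z)/Q(z) with P(z) = exp(z)*sin(z) and Q(z) = z^3 - 3*z^2/2 + I*z^2/2 + 3*z/2 - 5*I*z/2 - 1 + 2*I.
The denominator factors as Q(z) = (z - 1 - I)*(z + 1/2 + 3*I/2)*(z - 1), so z = 1 is a simple zero of Q and P is analytic there; z = 1 is therefore a simple pole and
  Res(f, z₀) = P(z₀)/Q'(z₀).

Q'(z) = 3*z^2 - 3*z + I*z + 3/2 - 5*I/2, so Q'(1) = 3/2 - 3*I/2.
P(1) = exp(1)*sin(1).

Res(f, 1) = (exp(1)*sin(1))/(3/2 - 3*I/2) = exp(1)*(1/3 + I/3)*sin(1)

Final answer: exp(1)*(1/3 + I/3)*sin(1)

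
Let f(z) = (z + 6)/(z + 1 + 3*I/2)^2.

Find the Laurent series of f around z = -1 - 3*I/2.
(5 - 3*I/2)/(z + 1 + 3*I/2)^2 + 1/(z + 1 + 3*I/2)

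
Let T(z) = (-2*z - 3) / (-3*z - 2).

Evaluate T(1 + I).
Substitute z = 1 + I:
  numerator:   -2*(1 + I) - 3 = -5 - 2*I
  denominator: -3*(1 + I) - 2 = -5 - 3*I
T(1 + I) = (-5 - 2*I)/(-5 - 3*I); multiplying numerator and denominator by the conjugate -5 + 3*I gives (31 - 5*I)/34 = 31/34 - 5*I/34

Final answer: 31/34 - 5*I/34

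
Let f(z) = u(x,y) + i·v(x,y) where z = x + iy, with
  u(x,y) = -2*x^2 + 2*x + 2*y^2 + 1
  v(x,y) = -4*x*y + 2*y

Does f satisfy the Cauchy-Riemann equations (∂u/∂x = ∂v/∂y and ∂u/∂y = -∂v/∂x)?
∂u/∂x = 2 - 4*x
∂v/∂y = 2 - 4*x
∂u/∂y = 4*y
∂v/∂x = -4*y
∂u/∂x = ∂v/∂y and ∂u/∂y = -∂v/∂x hold identically; f is analytic.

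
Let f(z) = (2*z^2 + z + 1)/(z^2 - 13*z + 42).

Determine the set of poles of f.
{6, 7}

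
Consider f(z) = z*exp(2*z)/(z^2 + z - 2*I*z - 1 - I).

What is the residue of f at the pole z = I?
Write f(z) = P(z)/Q(z) with P(z) = z*exp(2*z) and Q(z) = z^2 + z - 2*I*z - 1 - I.
The denominator factors as Q(z) = (z + 1 - I)*(z - I), so z = I is a simple zero of Q and P is analytic there; z = I is therefore a simple pole and
  Res(f, z₀) = P(z₀)/Q'(z₀).

Q'(z) = 2*z + 1 - 2*I, so Q'(I) = 1.
P(I) = I*exp(2*I).

Res(f, I) = (I*exp(2*I))/(1) = I*exp(2*I)

Final answer: I*exp(2*I)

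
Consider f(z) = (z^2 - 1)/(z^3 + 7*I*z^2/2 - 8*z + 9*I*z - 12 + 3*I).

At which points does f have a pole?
{-2 + I/2, -1 - I, 3 - 3*I}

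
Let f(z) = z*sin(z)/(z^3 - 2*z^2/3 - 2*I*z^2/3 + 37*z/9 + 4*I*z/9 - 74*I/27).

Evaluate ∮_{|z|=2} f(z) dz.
pi*(48/1105 - 396*I/1105)*sinh(2/3)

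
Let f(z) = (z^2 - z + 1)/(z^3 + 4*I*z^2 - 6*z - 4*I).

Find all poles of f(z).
The singularities of f are the zeros of the denominator. Factoring,
  z^3 + 4*I*z^2 - 6*z - 4*I = (z + 1 + I)*(z - 1 + I)*(z + 2*I)
so the candidates are z = -1 - I, z = 1 - I, z = -2*I.

Check the numerator P(z) = z^2 - z + 1 at each one:
  P(-1 - I) = 2 + 3*I ≠ 0, so z = -1 - I is a (simple) pole.
  P(1 - I) = -I ≠ 0, so z = 1 - I is a (simple) pole.
  P(-2*I) = -3 + 2*I ≠ 0, so z = -2*I is a (simple) pole.

Poles of f: {-1 - I, -2*I, 1 - I}

Final answer: {-1 - I, -2*I, 1 - I}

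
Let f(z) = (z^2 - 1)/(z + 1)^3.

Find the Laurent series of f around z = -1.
Put w = z - (-1), i.e. z = w - 1. The denominator is w^3, so it suffices to rewrite the numerator in powers of w.

P(z) = z^2 - 1
P(w - 1) = -2*w + w^2

Dividing each term by w^3:
  f = -2/w^2 + 1/w

Substituting back w = z + 1:
  f(z) = -2/(z + 1)^2 + 1/(z + 1)

The series is finite because the numerator is a polynomial; the negative powers form the principal part, and the coefficient of 1/(z + 1) gives Res(f, -1) = 1.

Final answer: -2/(z + 1)^2 + 1/(z + 1)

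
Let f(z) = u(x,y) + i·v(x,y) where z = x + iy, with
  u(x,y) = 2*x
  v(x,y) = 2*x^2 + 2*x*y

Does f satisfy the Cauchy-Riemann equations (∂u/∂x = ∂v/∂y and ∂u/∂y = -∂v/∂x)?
∂u/∂x = 2
∂v/∂y = 2*x
∂u/∂y = 0
∂v/∂x = 4*x + 2*y
∂u/∂x ≠ ∂v/∂y and ∂u/∂y ≠ -∂v/∂x; the Cauchy-Riemann equations are not satisfied, so f is not analytic.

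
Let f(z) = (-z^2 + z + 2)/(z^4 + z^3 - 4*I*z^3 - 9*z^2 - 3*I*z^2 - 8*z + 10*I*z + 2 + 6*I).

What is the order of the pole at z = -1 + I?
Factor the denominator:
  z^4 + z^3 - 4*I*z^3 - 9*z^2 - 3*I*z^2 - 8*z + 10*I*z + 2 + 6*I = (z + 1 - I)^3*(z - 2 - I)

The numerator P(z) = -z^2 + z + 2 has P(-1 + I) = 1 + 3*I ≠ 0, so no factor of (z + 1 - I) cancels.
Near z = -1 + I we can therefore write f(z) = g(z)/(z + 1 - I)^3 with g analytic at -1 + I and g(-1 + I) ≠ 0 (g is the numerator divided by the remaining denominator factors).

Hence z = -1 + I is a pole of order 3.

Final answer: 3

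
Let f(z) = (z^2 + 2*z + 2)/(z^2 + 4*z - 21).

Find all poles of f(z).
{-7, 3}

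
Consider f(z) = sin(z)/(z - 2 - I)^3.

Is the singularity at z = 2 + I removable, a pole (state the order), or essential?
Write f(z) = g(z)/(z - 2 - I)^3 with g(z) = sin(z).
g is entire and g(2 + I) = sin(2 + I) ≠ 0, so no factor of (z - 2 - I) cancels: the Laurent expansion of f about z = 2 + I starts at the power -3, i.e. lim_{z→z₀} (z - z₀)^3 f(z) = sin(2 + I) is finite and nonzero.
So z = 2 + I is a pole of order 3.

Final answer: pole of order 3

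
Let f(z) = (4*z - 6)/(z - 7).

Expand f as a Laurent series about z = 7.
Put w = z - (7), i.e. z = w + 7. The denominator is w, so it suffices to rewrite the numerator in powers of w.

P(z) = 4*z - 6
P(w + 7) = 22 + 4*w

Dividing each term by w:
  f = 22/w + 4

Substituting back w = z - 7:
  f(z) = 22/(z - 7) + 4

The series is finite because the numerator is a polynomial; the negative powers form the principal part, and the coefficient of 1/(z - 7) gives Res(f, 7) = 22.

Final answer: 22/(z - 7) + 4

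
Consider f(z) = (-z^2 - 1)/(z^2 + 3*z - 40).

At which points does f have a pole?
The singularities of f are the zeros of the denominator. Factoring,
  z^2 + 3*z - 40 = (z - 5)*(z + 8)
so the candidates are z = 5, z = -8.

Check the numerator P(z) = -z^2 - 1 at each one:
  P(5) = -26 ≠ 0, so z = 5 is a (simple) pole.
  P(-8) = -65 ≠ 0, so z = -8 is a (simple) pole.

Poles of f: {-8, 5}

Final answer: {-8, 5}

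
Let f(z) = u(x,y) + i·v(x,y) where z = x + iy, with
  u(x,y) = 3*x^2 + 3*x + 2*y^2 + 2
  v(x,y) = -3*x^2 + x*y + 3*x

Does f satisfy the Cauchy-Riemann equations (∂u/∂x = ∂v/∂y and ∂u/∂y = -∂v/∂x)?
∂u/∂x = 6*x + 3
∂v/∂y = x
∂u/∂y = 4*y
∂v/∂x = -6*x + y + 3
∂u/∂x ≠ ∂v/∂y and ∂u/∂y ≠ -∂v/∂x; the Cauchy-Riemann equations are not satisfied, so f is not analytic.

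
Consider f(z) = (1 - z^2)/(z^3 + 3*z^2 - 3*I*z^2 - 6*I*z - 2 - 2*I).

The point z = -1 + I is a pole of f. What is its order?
Factor the denominator:
  z^3 + 3*z^2 - 3*I*z^2 - 6*I*z - 2 - 2*I = (z + 1 - I)^3

The numerator P(z) = 1 - z^2 has P(-1 + I) = 1 + 2*I ≠ 0, so no factor of (z + 1 - I) cancels.
Near z = -1 + I we can therefore write f(z) = g(z)/(z + 1 - I)^3 with g analytic at -1 + I and g(-1 + I) ≠ 0 (g is just the numerator).

Hence z = -1 + I is a pole of order 3.

Final answer: 3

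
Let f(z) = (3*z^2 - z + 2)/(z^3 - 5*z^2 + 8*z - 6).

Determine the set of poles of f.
The singularities of f are the zeros of the denominator. Factoring,
  z^3 - 5*z^2 + 8*z - 6 = (z - 1 + I)*(z - 3)*(z - 1 - I)
so the candidates are z = 1 - I, z = 3, z = 1 + I.

Check the numerator P(z) = 3*z^2 - z + 2 at each one:
  P(1 - I) = 1 - 5*I ≠ 0, so z = 1 - I is a (simple) pole.
  P(3) = 26 ≠ 0, so z = 3 is a (simple) pole.
  P(1 + I) = 1 + 5*I ≠ 0, so z = 1 + I is a (simple) pole.

Poles of f: {1 - I, 1 + I, 3}

Final answer: {1 - I, 1 + I, 3}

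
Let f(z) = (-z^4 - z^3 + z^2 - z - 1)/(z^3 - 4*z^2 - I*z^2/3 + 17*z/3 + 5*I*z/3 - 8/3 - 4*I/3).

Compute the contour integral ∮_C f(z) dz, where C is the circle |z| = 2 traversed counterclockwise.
pi*(-93/13 - 75*I/13)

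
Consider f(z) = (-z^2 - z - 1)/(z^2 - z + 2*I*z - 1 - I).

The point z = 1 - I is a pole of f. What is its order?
Factor the denominator:
  z^2 - z + 2*I*z - 1 - I = (z - 1 + I)*(z + I)

The numerator P(z) = -z^2 - z - 1 has P(1 - I) = -2 + 3*I ≠ 0, so no factor of (z - 1 + I) cancels.
Near z = 1 - I we can therefore write f(z) = g(z)/(z - 1 + I) with g analytic at 1 - I and g(1 - I) ≠ 0 (g is the numerator divided by the remaining denominator factors).

Hence z = 1 - I is a pole of order 1.

Final answer: 1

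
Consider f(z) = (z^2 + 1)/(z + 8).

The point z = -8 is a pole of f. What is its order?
1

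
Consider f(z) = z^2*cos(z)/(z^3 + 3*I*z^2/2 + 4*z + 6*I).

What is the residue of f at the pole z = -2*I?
Write f(z) = P(z)/Q(z) with P(z) = z^2*cos(z) and Q(z) = z^3 + 3*I*z^2/2 + 4*z + 6*I.
The denominator factors as Q(z) = (z + 3*I/2)*(z + 2*I)*(z - 2*I), so z = -2*I is a simple zero of Q and P is analytic there; z = -2*I is therefore a simple pole and
  Res(f, z₀) = P(z₀)/Q'(z₀).

Q'(z) = 3*z^2 + 3*I*z + 4, so Q'(-2*I) = -2.
P(-2*I) = -4*cosh(2).

Res(f, -2*I) = (-4*cosh(2))/(-2) = 2*cosh(2)

Final answer: 2*cosh(2)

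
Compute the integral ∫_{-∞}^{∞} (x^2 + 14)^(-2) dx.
sqrt(14)*pi/392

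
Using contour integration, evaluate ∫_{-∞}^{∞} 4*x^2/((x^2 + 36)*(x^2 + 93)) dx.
4*pi*(-6 + sqrt(93))/57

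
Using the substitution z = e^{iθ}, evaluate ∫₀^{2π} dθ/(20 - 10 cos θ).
Call the integral J. The integrand is 2π-periodic and we integrate over a full period, so shifting θ does not change the value (θ → θ + π flips the sign of the trig term). Hence
  J = ∫₀^{2π} dθ/(20 + 10 cos θ).
Put z = e^{iθ}: then cos θ = (z + 1/z)/2, dθ = dz/(iz), and z runs once counterclockwise around |z| = 1:
  J = ∮_{|z|=1} 1/(20 + 10*(z + 1/z)/2) · dz/(iz) = (2/i) ∮_{|z|=1} dz/(10*z^2 + 40*z + 10).
The roots of 10*z^2 + 40*z + 10 are z = (-20 ± sqrt(20^2 - 10^2))/10, with sqrt(300) = 10*sqrt(3); their product is 1, so only z₊ = -2 + sqrt(3) lies inside the unit circle (z₋ = -2 - sqrt(3) lies outside).
z₊ is a simple zero of q(z) = 10*z^2 + 40*z + 10, so Res(1/q, z₊) = 1/q'(z₊) with q'(z) = 20*z + 40; and q'(z₊) = 10*(z₊ - z₋) = 20*sqrt(3).
Therefore J = (2/i) · 2πi · 1/(20*sqrt(3)) = 2*pi/(10*sqrt(3)) = sqrt(3)*pi/15

Final answer: sqrt(3)*pi/15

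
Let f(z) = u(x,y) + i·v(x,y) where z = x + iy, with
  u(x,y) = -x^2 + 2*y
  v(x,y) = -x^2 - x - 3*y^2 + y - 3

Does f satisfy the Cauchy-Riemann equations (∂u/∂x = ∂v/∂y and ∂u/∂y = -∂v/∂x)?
∂u/∂x = -2*x
∂v/∂y = 1 - 6*y
∂u/∂y = 2
∂v/∂x = -2*x - 1
∂u/∂x ≠ ∂v/∂y and ∂u/∂y ≠ -∂v/∂x; the Cauchy-Riemann equations are not satisfied, so f is not analytic.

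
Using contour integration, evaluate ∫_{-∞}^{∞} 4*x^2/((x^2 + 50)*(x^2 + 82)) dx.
Let f(z) = 4*z^2/((z^2 + 50)*(z^2 + 82)). The denominator has no real zeros and deg Q - deg P = 2 ≥ 2, so the integral of f over the upper semicircle |z| = R tends to 0 as R → ∞. Closing the contour in the upper half-plane,
  ∫_{-∞}^{∞} f(x) dx = 2πi · Σ Res(f, z_k)  over the poles with Im z_k > 0.

Zeros of the denominator: z^2 + 50 = 0 gives z = ±5*sqrt(2)*I; z^2 + 82 = 0 gives z = ±sqrt(82)*I.
Upper half-plane: z = 5*sqrt(2)*I, z = sqrt(82)*I (simple).

Each pole is a simple zero of Q(z) = z^4 + 132*z^2 + 4100, so Res(f, z₀) = P(z₀)/Q'(z₀) with P(z) = 4*z^2, Q'(z) = 4*z^3 + 264*z:
  Res(f, 5*sqrt(2)*I) = (-200)/(320*sqrt(2)*I) = 5*sqrt(2)*I/16
  Res(f, sqrt(82)*I) = (-328)/(-64*sqrt(82)*I) = -sqrt(82)*I/16

Sum of residues: I*(-sqrt(82) + 5*sqrt(2))/16
∫_{-∞}^{∞} f(x) dx = 2πi · (I*(-sqrt(82) + 5*sqrt(2))/16) = pi*(-5*sqrt(2) + sqrt(82))/8

Final answer: pi*(-5*sqrt(2) + sqrt(82))/8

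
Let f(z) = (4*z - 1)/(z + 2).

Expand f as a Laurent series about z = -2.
-9/(z + 2) + 4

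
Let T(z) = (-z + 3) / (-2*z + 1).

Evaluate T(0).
3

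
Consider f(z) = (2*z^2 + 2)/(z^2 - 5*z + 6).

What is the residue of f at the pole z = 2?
Write f(z) = P(z)/Q(z) with P(z) = 2*z^2 + 2 and Q(z) = z^2 - 5*z + 6.
The denominator factors as Q(z) = (z - 3)*(z - 2), so z = 2 is a simple zero of Q and P is analytic there; z = 2 is therefore a simple pole and
  Res(f, z₀) = P(z₀)/Q'(z₀).

Q'(z) = 2*z - 5, so Q'(2) = -1.
P(2) = 10.

Res(f, 2) = (10)/(-1) = -10

Final answer: -10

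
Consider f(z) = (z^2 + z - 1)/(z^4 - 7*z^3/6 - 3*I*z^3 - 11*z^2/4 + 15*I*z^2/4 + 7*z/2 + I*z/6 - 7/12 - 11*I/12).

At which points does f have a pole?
{-1/3 + 3*I/2, I, 1/2 + I/2, 1}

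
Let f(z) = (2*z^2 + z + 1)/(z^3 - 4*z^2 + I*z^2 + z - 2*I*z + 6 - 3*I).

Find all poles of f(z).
The singularities of f are the zeros of the denominator. Factoring,
  z^3 - 4*z^2 + I*z^2 + z - 2*I*z + 6 - 3*I = (z - 3)*(z + 1)*(z - 2 + I)
so the candidates are z = 3, z = -1, z = 2 - I.

Check the numerator P(z) = 2*z^2 + z + 1 at each one:
  P(3) = 22 ≠ 0, so z = 3 is a (simple) pole.
  P(-1) = 2 ≠ 0, so z = -1 is a (simple) pole.
  P(2 - I) = 9 - 9*I ≠ 0, so z = 2 - I is a (simple) pole.

Poles of f: {-1, 2 - I, 3}

Final answer: {-1, 2 - I, 3}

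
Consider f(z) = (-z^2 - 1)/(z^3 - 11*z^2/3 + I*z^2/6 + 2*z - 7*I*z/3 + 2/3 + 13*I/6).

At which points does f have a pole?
The singularities of f are the zeros of the denominator. Factoring,
  z^3 - 11*z^2/3 + I*z^2/6 + 2*z - 7*I*z/3 + 2/3 + 13*I/6 = (z - 3 - I/2)*(z - 1)*(z + 1/3 + 2*I/3)
so the candidates are z = 3 + I/2, z = 1, z = -1/3 - 2*I/3.

Check the numerator P(z) = -z^2 - 1 at each one:
  P(3 + I/2) = -39/4 - 3*I ≠ 0, so z = 3 + I/2 is a (simple) pole.
  P(1) = -2 ≠ 0, so z = 1 is a (simple) pole.
  P(-1/3 - 2*I/3) = -2/3 - 4*I/9 ≠ 0, so z = -1/3 - 2*I/3 is a (simple) pole.

Poles of f: {-1/3 - 2*I/3, 1, 3 + I/2}

Final answer: {-1/3 - 2*I/3, 1, 3 + I/2}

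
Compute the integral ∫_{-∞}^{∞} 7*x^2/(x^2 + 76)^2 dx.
Let f(z) = 7*z^2/(z^2 + 76)^2. The denominator has no real zeros and deg Q - deg P = 2 ≥ 2, so the integral of f over the upper semicircle |z| = R tends to 0 as R → ∞. Closing the contour in the upper half-plane,
  ∫_{-∞}^{∞} f(x) dx = 2πi · Σ Res(f, z_k)  over the poles with Im z_k > 0.

Zeros of the denominator: z^2 + 76 = 0 gives z = ±2*sqrt(19)*I.
Upper half-plane: z = 2*sqrt(19)*I (a pole of order 2).

Write f(z) = g(z)/(z - 2*sqrt(19)*I)^2 with g(z) = 7*z^2/(z + 2*sqrt(19)*I)^2. For a double pole, Res(f, z₀) = g'(z₀):
  g'(z) = 28*sqrt(19)*I*z/(z + 2*sqrt(19)*I)^3
  Res(f, 2*sqrt(19)*I) = g'(2*sqrt(19)*I) = -7*sqrt(19)*I/152

∫_{-∞}^{∞} f(x) dx = 2πi · (-7*sqrt(19)*I/152) = 7*sqrt(19)*pi/76

Final answer: 7*sqrt(19)*pi/76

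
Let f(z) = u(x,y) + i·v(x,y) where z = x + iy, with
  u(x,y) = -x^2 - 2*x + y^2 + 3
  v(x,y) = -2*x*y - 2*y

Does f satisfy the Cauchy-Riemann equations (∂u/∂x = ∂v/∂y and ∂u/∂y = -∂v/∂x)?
∂u/∂x = -2*x - 2
∂v/∂y = -2*x - 2
∂u/∂y = 2*y
∂v/∂x = -2*y
∂u/∂x = ∂v/∂y and ∂u/∂y = -∂v/∂x hold identically; f is analytic.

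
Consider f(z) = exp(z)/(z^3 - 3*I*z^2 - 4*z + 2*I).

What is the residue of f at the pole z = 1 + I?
exp(1 + I)/2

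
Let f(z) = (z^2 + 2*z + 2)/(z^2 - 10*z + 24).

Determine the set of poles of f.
{4, 6}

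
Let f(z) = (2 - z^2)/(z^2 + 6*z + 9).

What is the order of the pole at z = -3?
Factor the denominator:
  z^2 + 6*z + 9 = (z + 3)^2

The numerator P(z) = 2 - z^2 has P(-3) = -7 ≠ 0, so no factor of (z + 3) cancels.
Near z = -3 we can therefore write f(z) = g(z)/(z + 3)^2 with g analytic at -3 and g(-3) ≠ 0 (g is just the numerator).

Hence z = -3 is a pole of order 2.

Final answer: 2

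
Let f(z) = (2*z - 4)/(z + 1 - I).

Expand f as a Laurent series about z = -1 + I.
Put w = z - (-1 + I), i.e. z = w - 1 + I. The denominator is w, so it suffices to rewrite the numerator in powers of w.

P(z) = 2*z - 4
P(w - 1 + I) = -6 + 2*I + 2*w

Dividing each term by w:
  f = (-6 + 2*I)/w + 2

Substituting back w = z + 1 - I:
  f(z) = (-6 + 2*I)/(z + 1 - I) + 2

The series is finite because the numerator is a polynomial; the negative powers form the principal part, and the coefficient of 1/(z + 1 - I) gives Res(f, -1 + I) = -6 + 2*I.

Final answer: (-6 + 2*I)/(z + 1 - I) + 2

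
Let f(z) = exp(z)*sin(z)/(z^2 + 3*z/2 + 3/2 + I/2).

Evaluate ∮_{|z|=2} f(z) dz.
By the residue theorem, ∮_C f(z) dz = 2πi · (sum of the residues of f at the poles inside |z| = 2).

The denominator factors as (z + 1/2 + I)*(z + 1 - I), so the singularities of f are simple poles at z = -1/2 - I, z = -1 + I.
  |-1/2 - I|² = 5/4 < 4 = 2², so this pole is inside the contour.
  |-1 + I|² = 2 < 4 = 2², so this pole is inside the contour.

With P(z) = exp(z)*sin(z) and Q(z) = z^2 + 3*z/2 + 3/2 + I/2, each pole is simple, so Res(f, z₀) = P(z₀)/Q'(z₀) with Q'(z) = 2*z + 3/2.
  Res(f, -1/2 - I) = P(-1/2 - I)/Q'(-1/2 - I) = (-exp(-1/2 - I)*sin(1/2 + I))/(1/2 - 2*I) = (-2/17 - 8*I/17)*exp(-1/2 - I)*sin(1/2 + I)
  Res(f, -1 + I) = P(-1 + I)/Q'(-1 + I) = (-exp(-1 + I)*sin(1 - I))/(-1/2 + 2*I) = (2/17 + 8*I/17)*exp(-1 + I)*sin(1 - I)

Sum of residues inside C: (-2/17 - 8*I/17)*exp(-1/2 - I)*sin(1/2 + I) + (2/17 + 8*I/17)*exp(-1 + I)*sin(1 - I)
∮_C f(z) dz = 2πi · ((-2/17 - 8*I/17)*exp(-1/2 - I)*sin(1/2 + I) + (2/17 + 8*I/17)*exp(-1 + I)*sin(1 - I)) = pi*(16/17 - 4*I/17)*exp(-1/2 - I)*sin(1/2 + I) + pi*(-16/17 + 4*I/17)*exp(-1 + I)*sin(1 - I)

Final answer: pi*(16/17 - 4*I/17)*exp(-1/2 - I)*sin(1/2 + I) + pi*(-16/17 + 4*I/17)*exp(-1 + I)*sin(1 - I)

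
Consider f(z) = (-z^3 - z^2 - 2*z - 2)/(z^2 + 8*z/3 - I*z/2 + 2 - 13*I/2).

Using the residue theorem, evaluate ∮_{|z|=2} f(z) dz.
0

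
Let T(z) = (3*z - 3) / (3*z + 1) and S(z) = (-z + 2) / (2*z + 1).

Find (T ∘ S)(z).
(T ∘ S)(z) = T(S(z)) = ((3)*S(z) + (-3))/((3)*S(z) + (1)). Multiply numerator and denominator by 2*z + 1:
  numerator:   (3)*(-z + 2) + (-3)*(2*z + 1) = -9*z + 3
  denominator: (3)*(-z + 2) + (1)*(2*z + 1) = -z + 7
(T ∘ S)(z) = (-9*z + 3)/(-z + 7) = (9*z - 3)/(z - 7)

Final answer: (9*z - 3)/(z - 7)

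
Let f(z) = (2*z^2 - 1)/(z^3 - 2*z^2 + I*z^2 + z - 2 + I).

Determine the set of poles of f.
{-I, I, 2 - I}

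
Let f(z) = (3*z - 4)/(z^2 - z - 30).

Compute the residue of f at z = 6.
Write f(z) = P(z)/Q(z) with P(z) = 3*z - 4 and Q(z) = z^2 - z - 30.
The denominator factors as Q(z) = (z + 5)*(z - 6), so z = 6 is a simple zero of Q and P is analytic there; z = 6 is therefore a simple pole and
  Res(f, z₀) = P(z₀)/Q'(z₀).

Q'(z) = 2*z - 1, so Q'(6) = 11.
P(6) = 14.

Res(f, 6) = (14)/(11) = 14/11

Final answer: 14/11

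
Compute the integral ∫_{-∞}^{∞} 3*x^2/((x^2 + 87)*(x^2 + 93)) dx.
pi*(-sqrt(87) + sqrt(93))/2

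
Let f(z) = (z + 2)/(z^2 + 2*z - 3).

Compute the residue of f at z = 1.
Write f(z) = P(z)/Q(z) with P(z) = z + 2 and Q(z) = z^2 + 2*z - 3.
The denominator factors as Q(z) = (z - 1)*(z + 3), so z = 1 is a simple zero of Q and P is analytic there; z = 1 is therefore a simple pole and
  Res(f, z₀) = P(z₀)/Q'(z₀).

Q'(z) = 2*z + 2, so Q'(1) = 4.
P(1) = 3.

Res(f, 1) = (3)/(4) = 3/4

Final answer: 3/4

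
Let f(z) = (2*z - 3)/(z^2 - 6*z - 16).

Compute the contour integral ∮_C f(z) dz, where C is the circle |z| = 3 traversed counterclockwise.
By the residue theorem, ∮_C f(z) dz = 2πi · (sum of the residues of f at the poles inside |z| = 3).

The denominator factors as (z - 8)*(z + 2), so the singularities of f are simple poles at z = 8, z = -2.
  |8|² = 64 > 9 = 3², so this pole is outside the contour.
  |-2|² = 4 < 9 = 3², so this pole is inside the contour.

With P(z) = 2*z - 3 and Q(z) = z^2 - 6*z - 16, each pole is simple, so Res(f, z₀) = P(z₀)/Q'(z₀) with Q'(z) = 2*z - 6.
  Res(f, -2) = P(-2)/Q'(-2) = (-7)/(-10) = 7/10

∮_C f(z) dz = 2πi · (7/10) = 7*I*pi/5

Final answer: 7*I*pi/5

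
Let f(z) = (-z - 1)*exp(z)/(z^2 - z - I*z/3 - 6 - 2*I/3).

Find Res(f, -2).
(-45/226 + 3*I/226)*exp(-2)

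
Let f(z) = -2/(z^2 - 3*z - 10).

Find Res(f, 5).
Write f(z) = P(z)/Q(z) with P(z) = -2 and Q(z) = z^2 - 3*z - 10.
The denominator factors as Q(z) = (z - 5)*(z + 2), so z = 5 is a simple zero of Q and P is analytic there; z = 5 is therefore a simple pole and
  Res(f, z₀) = P(z₀)/Q'(z₀).

Q'(z) = 2*z - 3, so Q'(5) = 7.
P(5) = -2.

Res(f, 5) = (-2)/(7) = -2/7

Final answer: -2/7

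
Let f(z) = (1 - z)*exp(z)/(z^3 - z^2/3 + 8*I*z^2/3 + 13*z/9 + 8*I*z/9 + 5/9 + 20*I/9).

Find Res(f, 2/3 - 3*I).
(-198/1073 - 489*I/2146)*exp(2/3 - 3*I)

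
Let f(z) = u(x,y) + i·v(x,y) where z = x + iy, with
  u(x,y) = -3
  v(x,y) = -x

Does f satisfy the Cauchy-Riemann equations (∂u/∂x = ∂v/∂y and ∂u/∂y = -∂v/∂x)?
∂u/∂x = 0
∂v/∂y = 0
∂u/∂y = 0
∂v/∂x = -1
∂u/∂y ≠ -∂v/∂x; the Cauchy-Riemann equations are not satisfied, so f is not analytic.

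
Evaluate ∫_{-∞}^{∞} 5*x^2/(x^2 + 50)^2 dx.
Let f(z) = 5*z^2/(z^2 + 50)^2. The denominator has no real zeros and deg Q - deg P = 2 ≥ 2, so the integral of f over the upper semicircle |z| = R tends to 0 as R → ∞. Closing the contour in the upper half-plane,
  ∫_{-∞}^{∞} f(x) dx = 2πi · Σ Res(f, z_k)  over the poles with Im z_k > 0.

Zeros of the denominator: z^2 + 50 = 0 gives z = ±5*sqrt(2)*I.
Upper half-plane: z = 5*sqrt(2)*I (a pole of order 2).

Write f(z) = g(z)/(z - 5*sqrt(2)*I)^2 with g(z) = 5*z^2/(z + 5*sqrt(2)*I)^2. For a double pole, Res(f, z₀) = g'(z₀):
  g'(z) = 50*sqrt(2)*I*z/(z + 5*sqrt(2)*I)^3
  Res(f, 5*sqrt(2)*I) = g'(5*sqrt(2)*I) = -sqrt(2)*I/8

∫_{-∞}^{∞} f(x) dx = 2πi · (-sqrt(2)*I/8) = sqrt(2)*pi/4

Final answer: sqrt(2)*pi/4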